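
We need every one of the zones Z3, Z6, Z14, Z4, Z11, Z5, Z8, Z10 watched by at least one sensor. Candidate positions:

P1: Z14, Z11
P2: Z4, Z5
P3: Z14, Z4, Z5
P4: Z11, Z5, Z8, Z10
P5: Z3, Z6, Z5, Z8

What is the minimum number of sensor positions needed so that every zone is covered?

P3, P4, P5 together cover {Z3, Z6, Z14, Z4, Z11, Z5, Z8, Z10} — every zone.
No 2 of the 5 sensor positions cover everything (all 10 pairs fall short), so 3 is minimum.

3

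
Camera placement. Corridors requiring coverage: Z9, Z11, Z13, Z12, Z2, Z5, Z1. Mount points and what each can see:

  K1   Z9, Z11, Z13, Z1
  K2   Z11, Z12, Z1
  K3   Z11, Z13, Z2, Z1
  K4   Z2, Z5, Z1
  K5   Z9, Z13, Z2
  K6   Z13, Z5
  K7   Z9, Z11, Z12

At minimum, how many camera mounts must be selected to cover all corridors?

K1, K2, K4 together cover {Z9, Z11, Z13, Z12, Z2, Z5, Z1} — every corridor.
No 2 of the 7 camera mounts cover everything (all 21 pairs fall short), so 3 is minimum.

3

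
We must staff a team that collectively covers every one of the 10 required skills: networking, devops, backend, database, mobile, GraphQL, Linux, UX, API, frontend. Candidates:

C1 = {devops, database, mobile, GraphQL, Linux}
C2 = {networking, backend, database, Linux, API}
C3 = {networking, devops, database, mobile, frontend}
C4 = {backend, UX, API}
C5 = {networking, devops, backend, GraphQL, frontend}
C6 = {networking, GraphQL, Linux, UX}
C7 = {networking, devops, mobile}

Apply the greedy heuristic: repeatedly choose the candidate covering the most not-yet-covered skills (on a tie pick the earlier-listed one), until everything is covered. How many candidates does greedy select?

4

Pick 1: C1 covers 5 new skills (devops, database, mobile, GraphQL, Linux).
Pick 2: C2 covers 3 new skills (networking, backend, API).
Pick 3: C3 covers 1 new skills (frontend).
Pick 4: C4 covers 1 new skills (UX).
Greedy uses 4 candidates. (The true minimum is 3.)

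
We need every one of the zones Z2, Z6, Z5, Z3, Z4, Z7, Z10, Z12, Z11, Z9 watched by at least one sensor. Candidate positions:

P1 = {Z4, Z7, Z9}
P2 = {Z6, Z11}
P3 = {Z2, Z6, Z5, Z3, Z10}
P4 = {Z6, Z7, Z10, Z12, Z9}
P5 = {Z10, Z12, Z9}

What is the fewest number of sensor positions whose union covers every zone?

4

P1, P2, P3, P4 together cover {Z2, Z6, Z5, Z3, Z4, Z7, Z10, Z12, Z11, Z9} — every zone.
No 3 of the 5 sensor positions cover everything (all 10 triples fall short), so 4 is minimum.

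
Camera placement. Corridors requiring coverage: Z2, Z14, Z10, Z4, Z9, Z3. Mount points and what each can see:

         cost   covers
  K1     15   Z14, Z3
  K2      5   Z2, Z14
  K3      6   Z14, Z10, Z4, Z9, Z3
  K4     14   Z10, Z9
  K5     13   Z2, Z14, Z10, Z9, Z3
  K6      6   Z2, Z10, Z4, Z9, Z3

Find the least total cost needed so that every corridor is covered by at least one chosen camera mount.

K2, K3 cover every corridor at cost 5 + 6 = 11.
Any cover uses at least 2 camera mounts; among all covering selections none totals below 11.

11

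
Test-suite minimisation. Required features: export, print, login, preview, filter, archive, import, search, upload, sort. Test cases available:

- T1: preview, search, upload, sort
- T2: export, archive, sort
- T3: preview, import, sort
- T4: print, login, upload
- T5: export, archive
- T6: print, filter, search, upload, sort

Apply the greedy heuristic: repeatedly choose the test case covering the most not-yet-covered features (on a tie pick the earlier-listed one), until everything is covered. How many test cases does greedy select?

Pick 1: T6 covers 5 new features (print, filter, search, upload, sort).
Pick 2: T2 covers 2 new features (export, archive).
Pick 3: T3 covers 2 new features (preview, import).
Pick 4: T4 covers 1 new features (login).
Greedy uses 4 test cases.

4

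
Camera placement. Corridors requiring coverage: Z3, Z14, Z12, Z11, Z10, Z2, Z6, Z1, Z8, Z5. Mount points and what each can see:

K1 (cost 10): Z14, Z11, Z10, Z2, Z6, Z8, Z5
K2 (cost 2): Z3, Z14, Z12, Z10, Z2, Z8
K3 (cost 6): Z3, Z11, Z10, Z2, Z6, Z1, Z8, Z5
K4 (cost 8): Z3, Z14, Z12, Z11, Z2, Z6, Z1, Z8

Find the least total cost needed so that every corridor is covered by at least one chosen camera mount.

K2, K3 cover every corridor at cost 2 + 6 = 8.
Any cover uses at least 2 camera mounts; among all covering selections none totals below 8.

8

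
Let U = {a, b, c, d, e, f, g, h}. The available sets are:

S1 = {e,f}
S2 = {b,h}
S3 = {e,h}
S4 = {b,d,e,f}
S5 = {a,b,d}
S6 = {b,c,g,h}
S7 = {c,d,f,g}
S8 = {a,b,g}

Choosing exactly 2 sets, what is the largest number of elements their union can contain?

Choosing S4, S6 covers {b, c, d, e, f, g, h} — 7 elements.
No choice of 2 sets does better; here a is left uncovered.

7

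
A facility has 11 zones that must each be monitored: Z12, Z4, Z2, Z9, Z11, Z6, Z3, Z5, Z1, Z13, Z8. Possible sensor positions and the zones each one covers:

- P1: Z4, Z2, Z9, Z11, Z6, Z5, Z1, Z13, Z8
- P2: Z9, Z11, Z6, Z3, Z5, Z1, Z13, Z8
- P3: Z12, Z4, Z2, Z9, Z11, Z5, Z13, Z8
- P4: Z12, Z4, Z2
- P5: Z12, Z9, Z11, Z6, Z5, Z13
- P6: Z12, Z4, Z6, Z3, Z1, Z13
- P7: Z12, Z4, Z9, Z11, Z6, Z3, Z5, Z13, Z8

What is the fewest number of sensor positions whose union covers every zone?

2

P1, P6 together cover {Z12, Z4, Z2, Z9, Z11, Z6, Z3, Z5, Z1, Z13, Z8} — every zone.
No single sensor position contains all 11 zones, so 2 is optimal.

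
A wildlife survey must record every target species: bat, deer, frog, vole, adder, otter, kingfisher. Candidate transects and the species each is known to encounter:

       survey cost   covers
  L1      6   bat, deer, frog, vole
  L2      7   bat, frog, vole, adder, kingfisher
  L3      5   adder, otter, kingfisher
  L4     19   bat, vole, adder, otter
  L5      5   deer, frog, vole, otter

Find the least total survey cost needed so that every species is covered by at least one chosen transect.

11

L1, L3 cover every species at survey cost 6 + 5 = 11.
Any cover uses at least 2 transects; among all covering selections none totals below 11.
Greedy by coverage-per-survey cost would pick L5, L2 for 12 — worse than the optimum 11.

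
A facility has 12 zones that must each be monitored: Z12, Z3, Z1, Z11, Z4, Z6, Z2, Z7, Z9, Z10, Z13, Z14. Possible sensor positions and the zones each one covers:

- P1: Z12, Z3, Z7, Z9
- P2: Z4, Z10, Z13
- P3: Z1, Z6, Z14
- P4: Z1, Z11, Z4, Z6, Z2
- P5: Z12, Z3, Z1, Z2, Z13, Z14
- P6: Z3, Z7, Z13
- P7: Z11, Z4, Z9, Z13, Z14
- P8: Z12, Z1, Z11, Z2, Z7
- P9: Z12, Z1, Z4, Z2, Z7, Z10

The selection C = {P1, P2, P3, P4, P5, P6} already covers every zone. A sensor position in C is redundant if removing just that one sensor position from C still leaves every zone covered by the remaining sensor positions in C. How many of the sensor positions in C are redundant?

3

Drop P1: Z9 uncovered — not redundant.
Drop P2: Z10 uncovered — not redundant.
Drop P3: the rest still cover every zone — redundant.
Drop P4: Z11 uncovered — not redundant.
Drop P5: the rest still cover every zone — redundant.
Drop P6: the rest still cover every zone — redundant.
3 redundant: P3, P5, P6.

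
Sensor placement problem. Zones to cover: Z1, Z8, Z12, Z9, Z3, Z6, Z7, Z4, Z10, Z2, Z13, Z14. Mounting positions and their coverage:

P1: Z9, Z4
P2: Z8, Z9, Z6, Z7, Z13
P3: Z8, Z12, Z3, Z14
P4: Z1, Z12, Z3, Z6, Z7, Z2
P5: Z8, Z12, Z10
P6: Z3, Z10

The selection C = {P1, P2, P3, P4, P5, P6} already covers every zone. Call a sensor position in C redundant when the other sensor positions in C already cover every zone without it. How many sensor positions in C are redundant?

2

Drop P1: Z4 uncovered — not redundant.
Drop P2: Z13 uncovered — not redundant.
Drop P3: Z14 uncovered — not redundant.
Drop P4: Z1, Z2 uncovered — not redundant.
Drop P5: the rest still cover every zone — redundant.
Drop P6: the rest still cover every zone — redundant.
2 redundant: P5, P6.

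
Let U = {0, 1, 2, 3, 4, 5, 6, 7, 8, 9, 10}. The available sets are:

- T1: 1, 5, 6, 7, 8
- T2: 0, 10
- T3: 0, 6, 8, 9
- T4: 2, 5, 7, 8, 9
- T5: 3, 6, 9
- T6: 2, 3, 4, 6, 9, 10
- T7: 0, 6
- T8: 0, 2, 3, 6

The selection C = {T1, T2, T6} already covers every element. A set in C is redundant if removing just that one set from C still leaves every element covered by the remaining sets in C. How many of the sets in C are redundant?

0

Drop T1: 1, 5, 7, 8 uncovered — not redundant.
Drop T2: 0 uncovered — not redundant.
Drop T6: 2, 3, 4, 9 uncovered — not redundant.
None of the sets in C is redundant.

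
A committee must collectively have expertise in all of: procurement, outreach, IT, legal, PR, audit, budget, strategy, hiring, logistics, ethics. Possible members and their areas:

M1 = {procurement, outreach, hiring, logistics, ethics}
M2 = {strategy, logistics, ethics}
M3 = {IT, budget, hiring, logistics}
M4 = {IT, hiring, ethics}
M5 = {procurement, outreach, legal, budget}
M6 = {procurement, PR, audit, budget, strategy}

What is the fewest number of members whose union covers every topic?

M1, M3, M5, M6 together cover {procurement, outreach, IT, legal, PR, audit, budget, strategy, hiring, logistics, ethics} — every topic.
No 3 of the 6 members cover everything (all 20 triples fall short), so 4 is minimum.

4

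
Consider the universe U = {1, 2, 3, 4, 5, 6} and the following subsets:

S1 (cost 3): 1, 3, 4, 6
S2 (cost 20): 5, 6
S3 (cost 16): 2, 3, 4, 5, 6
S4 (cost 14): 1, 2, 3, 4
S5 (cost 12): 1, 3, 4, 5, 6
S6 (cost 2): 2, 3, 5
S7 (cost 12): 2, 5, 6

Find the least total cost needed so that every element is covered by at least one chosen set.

S1, S6 cover every element at cost 3 + 2 = 5.
Any cover uses at least 2 sets; among all covering selections none totals below 5.

5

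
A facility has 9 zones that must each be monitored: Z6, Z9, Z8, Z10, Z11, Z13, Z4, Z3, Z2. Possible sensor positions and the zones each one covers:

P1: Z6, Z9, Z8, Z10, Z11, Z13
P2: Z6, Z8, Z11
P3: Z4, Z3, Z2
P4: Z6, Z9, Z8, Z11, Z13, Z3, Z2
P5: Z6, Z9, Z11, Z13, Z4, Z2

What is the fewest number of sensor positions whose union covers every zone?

P1, P3 together cover {Z6, Z9, Z8, Z10, Z11, Z13, Z4, Z3, Z2} — every zone.
No single sensor position contains all 9 zones, so 2 is optimal.
Greedy (largest uncovered first) would take P4, P1, P3 — 3 sensor positions — but 2 suffice.

2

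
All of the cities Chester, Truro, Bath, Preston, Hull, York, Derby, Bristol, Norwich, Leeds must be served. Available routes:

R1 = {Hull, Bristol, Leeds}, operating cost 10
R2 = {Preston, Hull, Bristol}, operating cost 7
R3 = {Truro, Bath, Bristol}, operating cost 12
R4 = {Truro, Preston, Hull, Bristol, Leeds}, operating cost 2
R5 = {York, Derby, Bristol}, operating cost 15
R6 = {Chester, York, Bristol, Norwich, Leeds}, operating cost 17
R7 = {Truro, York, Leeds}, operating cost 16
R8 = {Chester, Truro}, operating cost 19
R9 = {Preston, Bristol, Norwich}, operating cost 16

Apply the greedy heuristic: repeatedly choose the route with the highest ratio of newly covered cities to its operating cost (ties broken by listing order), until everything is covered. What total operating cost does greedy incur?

46

Pick 1: R4 adds 5 new (Truro, Preston, Hull, Bristol, Leeds) at operating cost 2 (ratio 5/2).
Pick 2: R6 adds 3 new (Chester, York, Norwich) at operating cost 17 (ratio 3/17).
Pick 3: R3 adds 1 new (Bath) at operating cost 12 (ratio 1/12).
Pick 4: R5 adds 1 new (Derby) at operating cost 15 (ratio 1/15).
Greedy total operating cost: 2 + 17 + 12 + 15 = 46.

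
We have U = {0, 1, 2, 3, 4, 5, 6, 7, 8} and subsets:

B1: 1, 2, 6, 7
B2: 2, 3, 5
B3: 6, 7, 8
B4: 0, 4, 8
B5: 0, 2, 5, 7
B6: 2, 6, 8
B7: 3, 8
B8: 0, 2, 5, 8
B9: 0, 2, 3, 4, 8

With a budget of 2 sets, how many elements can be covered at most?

8

Choosing B1, B9 covers {0, 1, 2, 3, 4, 6, 7, 8} — 8 elements.
No choice of 2 sets does better; here 5 is left uncovered.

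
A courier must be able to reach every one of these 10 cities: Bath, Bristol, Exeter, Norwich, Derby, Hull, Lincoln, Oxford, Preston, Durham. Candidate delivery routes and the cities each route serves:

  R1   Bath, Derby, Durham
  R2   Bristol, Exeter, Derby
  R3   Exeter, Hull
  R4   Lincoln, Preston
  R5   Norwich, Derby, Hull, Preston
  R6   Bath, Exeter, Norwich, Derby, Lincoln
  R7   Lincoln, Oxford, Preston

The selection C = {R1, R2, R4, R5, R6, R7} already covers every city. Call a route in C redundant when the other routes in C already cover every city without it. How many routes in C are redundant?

2

Drop R1: Durham uncovered — not redundant.
Drop R2: Bristol uncovered — not redundant.
Drop R4: the rest still cover every city — redundant.
Drop R5: Hull uncovered — not redundant.
Drop R6: the rest still cover every city — redundant.
Drop R7: Oxford uncovered — not redundant.
2 redundant: R4, R6.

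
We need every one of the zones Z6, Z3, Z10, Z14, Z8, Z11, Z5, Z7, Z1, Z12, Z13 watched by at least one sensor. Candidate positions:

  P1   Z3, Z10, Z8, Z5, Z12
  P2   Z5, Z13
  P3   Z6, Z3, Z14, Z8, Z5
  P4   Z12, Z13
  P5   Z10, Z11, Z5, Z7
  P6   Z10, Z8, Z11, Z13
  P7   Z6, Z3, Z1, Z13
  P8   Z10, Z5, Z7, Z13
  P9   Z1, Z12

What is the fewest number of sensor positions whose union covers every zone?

P1, P3, P5, P7 together cover {Z6, Z3, Z10, Z14, Z8, Z11, Z5, Z7, Z1, Z12, Z13} — every zone.
No 3 of the 9 sensor positions cover everything (all 84 triples fall short), so 4 is minimum.

4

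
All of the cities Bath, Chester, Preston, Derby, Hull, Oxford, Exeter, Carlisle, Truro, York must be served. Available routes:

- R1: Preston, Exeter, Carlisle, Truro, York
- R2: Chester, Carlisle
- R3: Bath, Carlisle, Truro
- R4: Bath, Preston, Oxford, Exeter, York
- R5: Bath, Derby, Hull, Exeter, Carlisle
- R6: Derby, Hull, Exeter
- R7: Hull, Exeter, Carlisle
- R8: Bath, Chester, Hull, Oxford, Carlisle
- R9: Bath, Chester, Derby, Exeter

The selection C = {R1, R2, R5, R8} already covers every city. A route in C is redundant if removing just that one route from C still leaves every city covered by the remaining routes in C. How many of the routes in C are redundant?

1

Drop R1: Preston, Truro, York uncovered — not redundant.
Drop R2: the rest still cover every city — redundant.
Drop R5: Derby uncovered — not redundant.
Drop R8: Oxford uncovered — not redundant.
1 redundant: R2.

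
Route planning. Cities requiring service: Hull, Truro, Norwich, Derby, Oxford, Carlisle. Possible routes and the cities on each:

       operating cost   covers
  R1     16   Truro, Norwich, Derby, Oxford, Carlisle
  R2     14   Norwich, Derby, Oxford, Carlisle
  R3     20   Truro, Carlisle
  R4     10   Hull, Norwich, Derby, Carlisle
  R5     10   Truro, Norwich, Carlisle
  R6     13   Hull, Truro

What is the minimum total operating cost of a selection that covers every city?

R1, R4 cover every city at operating cost 16 + 10 = 26.
Any cover uses at least 2 routes; among all covering selections none totals below 26.

26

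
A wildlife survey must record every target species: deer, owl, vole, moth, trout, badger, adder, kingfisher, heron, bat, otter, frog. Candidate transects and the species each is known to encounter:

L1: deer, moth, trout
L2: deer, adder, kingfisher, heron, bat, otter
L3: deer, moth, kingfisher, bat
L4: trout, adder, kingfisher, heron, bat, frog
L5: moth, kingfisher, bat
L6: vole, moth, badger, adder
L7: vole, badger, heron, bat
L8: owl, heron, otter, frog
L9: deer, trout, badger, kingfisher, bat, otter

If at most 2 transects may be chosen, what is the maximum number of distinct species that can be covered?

9

Choosing L2, L6 covers {deer, vole, moth, badger, adder, kingfisher, heron, bat, otter} — 9 species.
No choice of 2 transects does better; here owl, trout, frog are left uncovered.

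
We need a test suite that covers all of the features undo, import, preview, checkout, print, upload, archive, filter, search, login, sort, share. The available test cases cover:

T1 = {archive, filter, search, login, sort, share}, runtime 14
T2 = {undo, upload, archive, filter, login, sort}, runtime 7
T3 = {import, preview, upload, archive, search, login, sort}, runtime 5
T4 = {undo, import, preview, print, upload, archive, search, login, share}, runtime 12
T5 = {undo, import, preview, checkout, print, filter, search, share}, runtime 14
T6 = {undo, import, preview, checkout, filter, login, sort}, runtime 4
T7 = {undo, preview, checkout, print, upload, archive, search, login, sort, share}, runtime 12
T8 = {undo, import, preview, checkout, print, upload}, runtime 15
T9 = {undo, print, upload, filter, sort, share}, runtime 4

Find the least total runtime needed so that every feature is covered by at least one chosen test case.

13

T3, T6, T9 cover every feature at runtime 5 + 4 + 4 = 13.
Any cover uses at least 2 test cases; among all covering selections none totals below 13.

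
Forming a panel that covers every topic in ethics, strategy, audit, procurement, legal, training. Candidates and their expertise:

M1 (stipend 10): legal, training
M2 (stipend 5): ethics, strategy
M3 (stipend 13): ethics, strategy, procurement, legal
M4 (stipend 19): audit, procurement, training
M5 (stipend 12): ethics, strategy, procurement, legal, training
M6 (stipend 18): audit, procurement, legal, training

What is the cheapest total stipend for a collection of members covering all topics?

M2, M6 cover every topic at stipend 5 + 18 = 23.
Any cover uses at least 2 members; among all covering selections none totals below 23.
Greedy by coverage-per-stipend would pick M5, M6 for 30 — worse than the optimum 23.

23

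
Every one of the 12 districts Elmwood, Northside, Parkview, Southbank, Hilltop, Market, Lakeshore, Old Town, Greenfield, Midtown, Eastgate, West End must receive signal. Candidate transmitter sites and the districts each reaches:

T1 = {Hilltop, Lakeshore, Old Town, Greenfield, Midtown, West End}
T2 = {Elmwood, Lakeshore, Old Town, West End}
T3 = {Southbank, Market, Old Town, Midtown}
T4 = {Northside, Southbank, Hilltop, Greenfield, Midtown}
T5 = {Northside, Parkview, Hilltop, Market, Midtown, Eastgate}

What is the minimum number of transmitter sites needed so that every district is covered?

3

T2, T4, T5 together cover {Elmwood, Northside, Parkview, Southbank, Hilltop, Market, Lakeshore, Old Town, Greenfield, Midtown, Eastgate, West End} — every district.
No 2 of the 5 transmitter sites cover everything (all 10 pairs fall short), so 3 is minimum.
Greedy (largest uncovered first) would take T1, T5, T2, T3 — 4 transmitter sites — but 3 suffice.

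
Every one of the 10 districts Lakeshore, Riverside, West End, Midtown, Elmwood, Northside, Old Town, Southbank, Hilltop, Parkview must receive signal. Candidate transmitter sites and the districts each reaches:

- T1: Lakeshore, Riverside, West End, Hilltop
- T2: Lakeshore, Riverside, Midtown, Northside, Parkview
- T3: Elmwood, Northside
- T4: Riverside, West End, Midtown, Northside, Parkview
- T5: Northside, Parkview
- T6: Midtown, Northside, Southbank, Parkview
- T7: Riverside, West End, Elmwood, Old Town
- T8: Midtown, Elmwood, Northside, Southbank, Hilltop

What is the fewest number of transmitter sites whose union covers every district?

T1, T6, T7 together cover {Lakeshore, Riverside, West End, Midtown, Elmwood, Northside, Old Town, Southbank, Hilltop, Parkview} — every district.
No 2 of the 8 transmitter sites cover everything (all 28 pairs fall short), so 3 is minimum.

3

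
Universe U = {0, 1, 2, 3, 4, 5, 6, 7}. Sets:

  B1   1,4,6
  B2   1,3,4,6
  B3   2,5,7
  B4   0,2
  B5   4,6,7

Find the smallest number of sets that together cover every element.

B2, B3, B4 together cover {0, 1, 2, 3, 4, 5, 6, 7} — every element.
No 2 of the 5 sets cover everything (all 10 pairs fall short), so 3 is minimum.

3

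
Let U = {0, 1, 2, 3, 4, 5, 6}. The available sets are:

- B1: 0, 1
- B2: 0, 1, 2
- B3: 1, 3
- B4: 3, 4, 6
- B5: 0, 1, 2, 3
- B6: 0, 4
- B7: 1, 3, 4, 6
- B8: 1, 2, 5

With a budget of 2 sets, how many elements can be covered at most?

Choosing B2, B4 covers {0, 1, 2, 3, 4, 6} — 6 elements.
No choice of 2 sets does better; here 5 is left uncovered.

6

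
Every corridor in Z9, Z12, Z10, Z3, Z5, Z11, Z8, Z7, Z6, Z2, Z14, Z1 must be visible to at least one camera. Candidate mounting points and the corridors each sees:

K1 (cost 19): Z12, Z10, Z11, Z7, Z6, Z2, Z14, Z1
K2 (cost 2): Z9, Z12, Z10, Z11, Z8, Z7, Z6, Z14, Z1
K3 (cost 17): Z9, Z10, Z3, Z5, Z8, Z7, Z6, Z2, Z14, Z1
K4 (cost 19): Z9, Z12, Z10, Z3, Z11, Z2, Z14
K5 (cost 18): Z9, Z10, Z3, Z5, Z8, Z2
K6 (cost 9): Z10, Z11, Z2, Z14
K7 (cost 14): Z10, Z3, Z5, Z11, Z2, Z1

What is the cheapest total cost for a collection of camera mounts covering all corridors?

16

K2, K7 cover every corridor at cost 2 + 14 = 16.
Any cover uses at least 2 camera mounts; among all covering selections none totals below 16.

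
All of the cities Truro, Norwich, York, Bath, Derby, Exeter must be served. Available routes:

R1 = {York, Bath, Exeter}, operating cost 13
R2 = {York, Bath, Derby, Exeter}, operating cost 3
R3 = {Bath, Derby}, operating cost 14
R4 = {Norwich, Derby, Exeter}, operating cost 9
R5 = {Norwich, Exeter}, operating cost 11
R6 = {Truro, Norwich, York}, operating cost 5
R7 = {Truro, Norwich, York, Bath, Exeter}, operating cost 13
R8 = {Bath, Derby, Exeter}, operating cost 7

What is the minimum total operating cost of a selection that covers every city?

8

R2, R6 cover every city at operating cost 3 + 5 = 8.
Any cover uses at least 2 routes; among all covering selections none totals below 8.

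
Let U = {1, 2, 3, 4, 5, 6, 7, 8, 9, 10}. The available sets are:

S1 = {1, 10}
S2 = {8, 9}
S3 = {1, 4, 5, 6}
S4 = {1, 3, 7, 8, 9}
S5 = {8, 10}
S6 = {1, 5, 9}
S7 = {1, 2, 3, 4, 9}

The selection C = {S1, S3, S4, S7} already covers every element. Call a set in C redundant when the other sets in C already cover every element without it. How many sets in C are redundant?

Drop S1: 10 uncovered — not redundant.
Drop S3: 5, 6 uncovered — not redundant.
Drop S4: 7, 8 uncovered — not redundant.
Drop S7: 2 uncovered — not redundant.
None of the sets in C is redundant.

0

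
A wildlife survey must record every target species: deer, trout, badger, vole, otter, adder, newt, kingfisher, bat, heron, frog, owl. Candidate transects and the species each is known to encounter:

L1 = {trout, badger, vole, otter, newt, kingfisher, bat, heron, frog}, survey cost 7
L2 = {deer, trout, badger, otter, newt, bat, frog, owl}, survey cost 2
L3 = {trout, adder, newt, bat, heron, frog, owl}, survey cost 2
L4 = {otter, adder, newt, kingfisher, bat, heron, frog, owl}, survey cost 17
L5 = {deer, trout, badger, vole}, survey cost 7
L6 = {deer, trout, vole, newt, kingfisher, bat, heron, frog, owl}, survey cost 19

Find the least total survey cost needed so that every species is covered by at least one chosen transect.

11

L1, L2, L3 cover every species at survey cost 7 + 2 + 2 = 11.
Any cover uses at least 2 transects; among all covering selections none totals below 11.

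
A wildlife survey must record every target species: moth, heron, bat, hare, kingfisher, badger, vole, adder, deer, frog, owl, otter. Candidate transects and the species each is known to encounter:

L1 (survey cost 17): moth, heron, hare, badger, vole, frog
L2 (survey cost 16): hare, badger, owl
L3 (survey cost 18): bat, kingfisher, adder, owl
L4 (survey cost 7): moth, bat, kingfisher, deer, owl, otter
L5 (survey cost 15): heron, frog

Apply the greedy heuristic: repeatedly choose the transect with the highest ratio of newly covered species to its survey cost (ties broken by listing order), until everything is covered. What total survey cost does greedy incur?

42

Pick 1: L4 adds 6 new (moth, bat, kingfisher, deer, owl, otter) at survey cost 7 (ratio 6/7).
Pick 2: L1 adds 5 new (heron, hare, badger, vole, frog) at survey cost 17 (ratio 5/17).
Pick 3: L3 adds 1 new (adder) at survey cost 18 (ratio 1/18).
Greedy total survey cost: 7 + 17 + 18 = 42.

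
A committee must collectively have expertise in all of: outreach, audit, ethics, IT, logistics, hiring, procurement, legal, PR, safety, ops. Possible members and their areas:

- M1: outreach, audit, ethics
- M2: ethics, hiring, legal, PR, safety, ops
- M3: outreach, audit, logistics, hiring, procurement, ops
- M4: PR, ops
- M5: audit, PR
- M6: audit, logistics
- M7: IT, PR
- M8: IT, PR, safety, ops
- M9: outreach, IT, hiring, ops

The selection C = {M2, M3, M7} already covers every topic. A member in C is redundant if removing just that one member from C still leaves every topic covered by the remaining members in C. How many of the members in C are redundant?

0

Drop M2: ethics, legal, safety uncovered — not redundant.
Drop M3: outreach, audit, logistics, procurement uncovered — not redundant.
Drop M7: IT uncovered — not redundant.
None of the members in C is redundant.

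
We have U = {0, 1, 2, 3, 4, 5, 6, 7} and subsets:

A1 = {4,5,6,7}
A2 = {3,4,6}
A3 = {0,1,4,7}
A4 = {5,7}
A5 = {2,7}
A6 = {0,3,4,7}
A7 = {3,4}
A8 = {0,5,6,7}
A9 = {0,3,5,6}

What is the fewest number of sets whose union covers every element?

3

A3, A5, A9 together cover {0, 1, 2, 3, 4, 5, 6, 7} — every element.
No 2 of the 9 sets cover everything (all 36 pairs fall short), so 3 is minimum.
Greedy (largest uncovered first) would take A1, A3, A2, A5 — 4 sets — but 3 suffice.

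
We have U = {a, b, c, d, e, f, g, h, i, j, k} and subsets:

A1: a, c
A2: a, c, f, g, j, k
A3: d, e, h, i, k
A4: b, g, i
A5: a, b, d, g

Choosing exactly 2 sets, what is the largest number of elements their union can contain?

Choosing A2, A3 covers {a, c, d, e, f, g, h, i, j, k} — 10 elements.
No choice of 2 sets does better; here b is left uncovered.

10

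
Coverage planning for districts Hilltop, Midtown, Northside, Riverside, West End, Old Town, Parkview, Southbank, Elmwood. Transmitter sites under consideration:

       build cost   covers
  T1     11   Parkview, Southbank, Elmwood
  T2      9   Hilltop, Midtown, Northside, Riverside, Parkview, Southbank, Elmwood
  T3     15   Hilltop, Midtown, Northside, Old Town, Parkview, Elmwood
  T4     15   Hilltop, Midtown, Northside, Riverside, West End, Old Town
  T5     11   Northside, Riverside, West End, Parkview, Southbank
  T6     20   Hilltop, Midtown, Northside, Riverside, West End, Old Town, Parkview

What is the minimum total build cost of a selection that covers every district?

T2, T4 cover every district at build cost 9 + 15 = 24.
Any cover uses at least 2 transmitter sites; among all covering selections none totals below 24.

24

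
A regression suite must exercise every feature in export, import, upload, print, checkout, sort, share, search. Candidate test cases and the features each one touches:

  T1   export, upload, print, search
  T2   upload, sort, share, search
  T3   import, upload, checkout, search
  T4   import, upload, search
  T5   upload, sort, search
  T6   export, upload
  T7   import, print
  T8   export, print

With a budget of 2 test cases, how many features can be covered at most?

6

Choosing T1, T2 covers {export, upload, print, sort, share, search} — 6 features.
No choice of 2 test cases does better; here import, checkout are left uncovered.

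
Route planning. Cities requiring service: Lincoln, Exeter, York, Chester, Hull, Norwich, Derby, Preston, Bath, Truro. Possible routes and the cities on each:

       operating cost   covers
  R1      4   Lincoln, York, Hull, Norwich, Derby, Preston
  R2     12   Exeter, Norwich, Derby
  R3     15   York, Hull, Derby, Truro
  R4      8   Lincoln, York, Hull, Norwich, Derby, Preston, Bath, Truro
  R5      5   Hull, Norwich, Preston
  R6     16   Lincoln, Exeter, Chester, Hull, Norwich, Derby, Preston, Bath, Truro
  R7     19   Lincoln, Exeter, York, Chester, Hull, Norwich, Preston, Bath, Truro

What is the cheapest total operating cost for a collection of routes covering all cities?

20

R1, R6 cover every city at operating cost 4 + 16 = 20.
Any cover uses at least 2 routes; among all covering selections none totals below 20.
Greedy by coverage-per-operating cost would pick R1, R4, R6 for 28 — worse than the optimum 20.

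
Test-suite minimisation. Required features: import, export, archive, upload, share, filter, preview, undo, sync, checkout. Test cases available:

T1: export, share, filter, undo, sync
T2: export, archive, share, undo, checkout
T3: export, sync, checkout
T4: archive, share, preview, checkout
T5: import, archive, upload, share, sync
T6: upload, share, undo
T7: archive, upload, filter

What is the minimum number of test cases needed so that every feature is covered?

3

T1, T4, T5 together cover {import, export, archive, upload, share, filter, preview, undo, sync, checkout} — every feature.
No 2 of the 7 test cases cover everything (all 21 pairs fall short), so 3 is minimum.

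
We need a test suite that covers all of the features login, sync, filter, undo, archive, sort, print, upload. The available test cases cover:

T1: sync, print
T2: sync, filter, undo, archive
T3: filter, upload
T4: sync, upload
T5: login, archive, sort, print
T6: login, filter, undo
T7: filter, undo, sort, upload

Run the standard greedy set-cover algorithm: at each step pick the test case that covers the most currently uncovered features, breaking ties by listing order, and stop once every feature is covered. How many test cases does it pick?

Pick 1: T2 covers 4 new features (sync, filter, undo, archive).
Pick 2: T5 covers 3 new features (login, sort, print).
Pick 3: T3 covers 1 new features (upload).
Greedy uses 3 test cases.

3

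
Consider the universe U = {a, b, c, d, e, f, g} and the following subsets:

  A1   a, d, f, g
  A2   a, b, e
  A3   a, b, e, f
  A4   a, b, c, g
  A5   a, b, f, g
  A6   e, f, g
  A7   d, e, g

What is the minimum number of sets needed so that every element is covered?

A1, A2, A4 together cover {a, b, c, d, e, f, g} — every element.
No 2 of the 7 sets cover everything (all 21 pairs fall short), so 3 is minimum.

3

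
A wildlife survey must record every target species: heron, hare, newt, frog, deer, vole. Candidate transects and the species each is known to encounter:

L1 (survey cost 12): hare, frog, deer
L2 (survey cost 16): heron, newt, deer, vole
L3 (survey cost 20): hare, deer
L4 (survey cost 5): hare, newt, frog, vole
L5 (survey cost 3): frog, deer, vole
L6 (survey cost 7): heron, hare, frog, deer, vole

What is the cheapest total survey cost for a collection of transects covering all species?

L4, L6 cover every species at survey cost 5 + 7 = 12.
Any cover uses at least 2 transects; among all covering selections none totals below 12.
Greedy by coverage-per-survey cost would pick L5, L4, L6 for 15 — worse than the optimum 12.

12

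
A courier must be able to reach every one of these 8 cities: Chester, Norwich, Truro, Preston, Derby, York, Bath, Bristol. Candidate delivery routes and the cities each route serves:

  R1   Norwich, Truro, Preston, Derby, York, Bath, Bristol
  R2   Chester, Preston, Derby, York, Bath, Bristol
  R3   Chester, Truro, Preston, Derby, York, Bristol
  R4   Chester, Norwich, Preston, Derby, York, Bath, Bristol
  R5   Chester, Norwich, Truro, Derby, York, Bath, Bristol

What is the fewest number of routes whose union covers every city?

R1, R2 together cover {Chester, Norwich, Truro, Preston, Derby, York, Bath, Bristol} — every city.
No single route contains all 8 cities, so 2 is optimal.

2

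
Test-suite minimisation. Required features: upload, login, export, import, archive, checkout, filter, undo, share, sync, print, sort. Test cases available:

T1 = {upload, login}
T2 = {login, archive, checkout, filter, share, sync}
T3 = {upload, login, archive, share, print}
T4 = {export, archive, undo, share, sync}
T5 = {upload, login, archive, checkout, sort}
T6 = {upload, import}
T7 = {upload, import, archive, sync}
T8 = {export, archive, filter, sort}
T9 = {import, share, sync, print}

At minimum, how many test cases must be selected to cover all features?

T2, T4, T5, T9 together cover {upload, login, export, import, archive, checkout, filter, undo, share, sync, print, sort} — every feature.
No 3 of the 9 test cases cover everything (all 84 triples fall short), so 4 is minimum.

4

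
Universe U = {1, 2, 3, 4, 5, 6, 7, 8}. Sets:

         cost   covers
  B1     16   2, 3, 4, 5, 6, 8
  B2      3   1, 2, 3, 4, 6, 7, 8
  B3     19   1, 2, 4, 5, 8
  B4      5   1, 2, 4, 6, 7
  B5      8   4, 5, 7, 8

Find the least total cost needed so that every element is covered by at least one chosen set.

B2, B5 cover every element at cost 3 + 8 = 11.
Any cover uses at least 2 sets; among all covering selections none totals below 11.

11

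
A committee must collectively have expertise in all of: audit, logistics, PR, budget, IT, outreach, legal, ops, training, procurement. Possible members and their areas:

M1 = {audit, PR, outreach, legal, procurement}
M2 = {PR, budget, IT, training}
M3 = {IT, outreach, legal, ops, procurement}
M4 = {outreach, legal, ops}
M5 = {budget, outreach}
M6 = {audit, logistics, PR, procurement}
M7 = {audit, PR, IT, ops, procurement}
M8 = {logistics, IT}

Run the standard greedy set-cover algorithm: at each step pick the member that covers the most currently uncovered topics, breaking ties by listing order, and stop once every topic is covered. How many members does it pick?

Pick 1: M1 covers 5 new topics (audit, PR, outreach, legal, procurement).
Pick 2: M2 covers 3 new topics (budget, IT, training).
Pick 3: M3 covers 1 new topics (ops).
Pick 4: M6 covers 1 new topics (logistics).
Greedy uses 4 members. (The true minimum is 3.)

4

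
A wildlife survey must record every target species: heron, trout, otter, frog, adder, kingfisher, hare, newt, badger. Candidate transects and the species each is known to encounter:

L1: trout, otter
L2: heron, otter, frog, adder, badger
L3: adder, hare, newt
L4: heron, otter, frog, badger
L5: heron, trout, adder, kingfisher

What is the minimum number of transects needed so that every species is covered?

L2, L3, L5 together cover {heron, trout, otter, frog, adder, kingfisher, hare, newt, badger} — every species.
No 2 of the 5 transects cover everything (all 10 pairs fall short), so 3 is minimum.

3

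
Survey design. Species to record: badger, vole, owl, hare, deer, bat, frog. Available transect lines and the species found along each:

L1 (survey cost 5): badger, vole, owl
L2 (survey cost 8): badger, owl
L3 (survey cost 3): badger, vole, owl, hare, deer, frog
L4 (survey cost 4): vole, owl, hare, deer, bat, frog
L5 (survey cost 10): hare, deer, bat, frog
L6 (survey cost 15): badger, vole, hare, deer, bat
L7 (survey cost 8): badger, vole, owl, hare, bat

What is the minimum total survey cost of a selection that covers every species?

7

L3, L4 cover every species at survey cost 3 + 4 = 7.
Any cover uses at least 2 transects; among all covering selections none totals below 7.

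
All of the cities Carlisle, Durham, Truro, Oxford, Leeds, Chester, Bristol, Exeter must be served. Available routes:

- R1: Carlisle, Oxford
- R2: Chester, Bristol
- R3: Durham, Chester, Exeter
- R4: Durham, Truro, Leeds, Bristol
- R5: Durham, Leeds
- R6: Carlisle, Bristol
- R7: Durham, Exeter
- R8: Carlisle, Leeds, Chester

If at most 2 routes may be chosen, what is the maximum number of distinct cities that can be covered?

Choosing R1, R4 covers {Carlisle, Durham, Truro, Oxford, Leeds, Bristol} — 6 cities.
No choice of 2 routes does better; here Chester, Exeter are left uncovered.

6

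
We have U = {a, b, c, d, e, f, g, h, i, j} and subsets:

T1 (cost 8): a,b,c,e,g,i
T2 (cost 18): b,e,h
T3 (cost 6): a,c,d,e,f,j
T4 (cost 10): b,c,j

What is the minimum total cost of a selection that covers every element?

32

T1, T2, T3 cover every element at cost 8 + 18 + 6 = 32.
Any cover uses at least 3 sets; among all covering selections none totals below 32.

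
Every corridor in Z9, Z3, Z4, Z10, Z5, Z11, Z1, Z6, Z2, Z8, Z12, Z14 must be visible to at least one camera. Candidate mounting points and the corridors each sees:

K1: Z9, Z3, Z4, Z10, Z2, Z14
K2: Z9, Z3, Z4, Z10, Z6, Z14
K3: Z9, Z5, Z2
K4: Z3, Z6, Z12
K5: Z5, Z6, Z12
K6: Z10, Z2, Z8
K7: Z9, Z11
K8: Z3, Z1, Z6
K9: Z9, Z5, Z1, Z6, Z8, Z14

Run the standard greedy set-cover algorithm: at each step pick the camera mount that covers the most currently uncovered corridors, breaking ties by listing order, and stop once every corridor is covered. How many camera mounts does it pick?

Pick 1: K1 covers 6 new corridors (Z9, Z3, Z4, Z10, Z2, Z14).
Pick 2: K9 covers 4 new corridors (Z5, Z1, Z6, Z8).
Pick 3: K4 covers 1 new corridors (Z12).
Pick 4: K7 covers 1 new corridors (Z11).
Greedy uses 4 camera mounts.

4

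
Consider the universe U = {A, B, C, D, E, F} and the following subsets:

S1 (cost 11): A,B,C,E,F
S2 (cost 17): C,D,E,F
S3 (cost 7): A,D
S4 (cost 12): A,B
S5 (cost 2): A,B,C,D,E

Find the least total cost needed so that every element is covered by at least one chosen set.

S1, S5 cover every element at cost 11 + 2 = 13.
Any cover uses at least 2 sets; among all covering selections none totals below 13.

13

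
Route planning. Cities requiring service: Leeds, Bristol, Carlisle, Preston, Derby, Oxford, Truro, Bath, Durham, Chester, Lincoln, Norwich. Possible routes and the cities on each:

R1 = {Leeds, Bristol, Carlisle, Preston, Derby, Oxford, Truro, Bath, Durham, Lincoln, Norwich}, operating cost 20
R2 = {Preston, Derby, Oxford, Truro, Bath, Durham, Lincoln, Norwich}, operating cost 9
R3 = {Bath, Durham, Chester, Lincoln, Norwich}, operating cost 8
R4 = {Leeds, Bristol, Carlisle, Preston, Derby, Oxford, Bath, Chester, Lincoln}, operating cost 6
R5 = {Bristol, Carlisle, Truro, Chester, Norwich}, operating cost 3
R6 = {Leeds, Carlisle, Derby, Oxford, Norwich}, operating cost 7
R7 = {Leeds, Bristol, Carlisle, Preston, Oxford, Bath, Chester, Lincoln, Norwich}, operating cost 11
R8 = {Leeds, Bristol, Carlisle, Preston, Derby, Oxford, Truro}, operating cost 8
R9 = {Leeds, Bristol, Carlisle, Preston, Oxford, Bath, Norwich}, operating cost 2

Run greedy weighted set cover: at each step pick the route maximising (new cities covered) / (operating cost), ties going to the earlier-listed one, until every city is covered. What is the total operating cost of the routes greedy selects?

14

Pick 1: R9 adds 7 new (Leeds, Bristol, Carlisle, Preston, Oxford, Bath, Norwich) at operating cost 2 (ratio 7/2).
Pick 2: R5 adds 2 new (Truro, Chester) at operating cost 3 (ratio 2/3).
Pick 3: R2 adds 3 new (Derby, Durham, Lincoln) at operating cost 9 (ratio 3/9).
Greedy total operating cost: 2 + 3 + 9 = 14.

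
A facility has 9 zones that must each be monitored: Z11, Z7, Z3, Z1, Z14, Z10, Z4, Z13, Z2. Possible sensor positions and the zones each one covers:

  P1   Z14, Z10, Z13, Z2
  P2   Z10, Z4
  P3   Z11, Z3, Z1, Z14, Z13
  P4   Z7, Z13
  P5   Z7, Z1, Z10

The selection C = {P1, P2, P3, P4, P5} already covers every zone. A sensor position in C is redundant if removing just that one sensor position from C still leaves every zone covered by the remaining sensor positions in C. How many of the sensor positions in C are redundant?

Drop P1: Z2 uncovered — not redundant.
Drop P2: Z4 uncovered — not redundant.
Drop P3: Z11, Z3 uncovered — not redundant.
Drop P4: the rest still cover every zone — redundant.
Drop P5: the rest still cover every zone — redundant.
2 redundant: P4, P5.

2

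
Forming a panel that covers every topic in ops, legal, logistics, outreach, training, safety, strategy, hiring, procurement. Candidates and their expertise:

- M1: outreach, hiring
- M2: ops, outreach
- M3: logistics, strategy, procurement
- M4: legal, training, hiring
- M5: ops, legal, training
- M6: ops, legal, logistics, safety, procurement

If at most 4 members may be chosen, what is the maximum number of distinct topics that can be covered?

Choosing M1, M3, M4, M6 covers {ops, legal, logistics, outreach, training, safety, strategy, hiring, procurement} — 9 topics.
That is all 9 topics.

9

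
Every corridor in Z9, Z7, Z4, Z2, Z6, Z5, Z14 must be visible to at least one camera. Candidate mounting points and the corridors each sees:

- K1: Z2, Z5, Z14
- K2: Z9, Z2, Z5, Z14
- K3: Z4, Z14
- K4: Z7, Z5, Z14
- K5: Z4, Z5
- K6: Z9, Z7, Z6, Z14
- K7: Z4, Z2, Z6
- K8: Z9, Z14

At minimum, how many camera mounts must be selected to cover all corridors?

K1, K3, K6 together cover {Z9, Z7, Z4, Z2, Z6, Z5, Z14} — every corridor.
No 2 of the 8 camera mounts cover everything (all 28 pairs fall short), so 3 is minimum.

3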